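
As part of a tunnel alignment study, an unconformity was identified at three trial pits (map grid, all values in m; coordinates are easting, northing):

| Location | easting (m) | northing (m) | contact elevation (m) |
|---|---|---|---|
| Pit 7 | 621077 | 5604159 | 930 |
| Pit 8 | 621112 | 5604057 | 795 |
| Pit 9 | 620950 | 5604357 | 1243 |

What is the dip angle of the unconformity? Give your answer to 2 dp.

53.30°

Two edge vectors: Pit 7→Pit 8 = (35, -102, -135), Pit 7→Pit 9 = (-127, 198, 313).
Normal n = (Pit 7→Pit 8) × (Pit 7→Pit 9) = (-5196, 6190, -6024).
So ∂z/∂easting = −n_x/n_z = −0.86255 and ∂z/∂northing = −n_y/n_z = 1.02756.
Gradient magnitude |∇z| = √(a² + b²) = √(0.74399 + 1.05587) = 1.34159.
True dip = arctan(1.34159) = 53.30°, dipping toward SE (azimuth ≈ 140°).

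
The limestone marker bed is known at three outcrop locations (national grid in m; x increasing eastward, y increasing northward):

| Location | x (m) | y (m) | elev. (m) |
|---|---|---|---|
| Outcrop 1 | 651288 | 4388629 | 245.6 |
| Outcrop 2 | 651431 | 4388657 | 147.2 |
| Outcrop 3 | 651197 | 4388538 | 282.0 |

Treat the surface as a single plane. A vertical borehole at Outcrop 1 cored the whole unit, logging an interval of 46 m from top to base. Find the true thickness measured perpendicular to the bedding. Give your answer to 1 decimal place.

35.2 m

Two edge vectors: Outcrop 1→Outcrop 2 = (143, 28, -98.4), Outcrop 1→Outcrop 3 = (-91, -91, 36.4).
Normal n = (Outcrop 1→Outcrop 2) × (Outcrop 1→Outcrop 3) = (-7935.2, 3749.2, -10465).
So ∂z/∂x = −n_x/n_z = −0.75826 and ∂z/∂y = −n_y/n_z = 0.35826.
|∇z| = √(a²+b²) = 0.83864, so dip δ = arctan(0.83864) = 39.98°.
True thickness = vertical thickness × cos δ = 46 × cos 39.98° = 35.2 m.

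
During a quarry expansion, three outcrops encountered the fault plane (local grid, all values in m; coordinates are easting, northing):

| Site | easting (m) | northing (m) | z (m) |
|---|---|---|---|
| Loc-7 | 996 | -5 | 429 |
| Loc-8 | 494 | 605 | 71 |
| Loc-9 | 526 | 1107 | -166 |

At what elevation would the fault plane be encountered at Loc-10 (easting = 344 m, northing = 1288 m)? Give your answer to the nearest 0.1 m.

Let the plane be z = a·easting + b·northing + c.
Loc-8−Loc-7: −502a + 610b = −358;  Loc-9−Loc-7: −470a + 1112b = −595.
Solving gives a = 0.129440, b = −0.480363.
Then c = 429 − a·996 − b·-5 = 297.68.
At (344, 1288): z = 44.5 − 618.7 + 297.68 = -276.5 m.

-276.5 m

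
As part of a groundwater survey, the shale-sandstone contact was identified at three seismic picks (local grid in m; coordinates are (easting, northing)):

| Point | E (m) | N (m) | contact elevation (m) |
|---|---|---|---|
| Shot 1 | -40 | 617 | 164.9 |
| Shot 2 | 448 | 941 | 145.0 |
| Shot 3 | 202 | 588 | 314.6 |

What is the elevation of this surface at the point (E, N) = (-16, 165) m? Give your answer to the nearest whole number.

Let the plane be z = a·E + b·N + c.
Shot 2−Shot 1: 488a + 324b = −19.9;  Shot 3−Shot 1: 242a − 29b = 149.7.
Solving gives a = 0.51778, b = −0.84129.
Then c = 164.9 − a·-40 − b·617 = 704.68.
At (-16, 165): z = −8.3 − 138.8 + 704.68 = 557.6 m.

558 m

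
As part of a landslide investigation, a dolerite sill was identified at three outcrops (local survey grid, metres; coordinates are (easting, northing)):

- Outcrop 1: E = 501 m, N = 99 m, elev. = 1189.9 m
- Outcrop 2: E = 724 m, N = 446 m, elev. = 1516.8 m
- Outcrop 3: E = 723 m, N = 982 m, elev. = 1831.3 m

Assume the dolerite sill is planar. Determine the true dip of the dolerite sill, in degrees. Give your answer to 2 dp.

38.86°

Let the plane be z = a·E + b·N + c.
Outcrop 2−Outcrop 1: 223a + 347b = 326.9;  Outcrop 3−Outcrop 1: 222a + 883b = 641.4.
Solving gives a = 0.55130, b = 0.58778.
Gradient magnitude |∇z| = √(a² + b²) = √(0.30393 + 0.34549) = 0.80586.
True dip = arctan(0.80586) = 38.86°, dipping toward SW (azimuth ≈ 223°).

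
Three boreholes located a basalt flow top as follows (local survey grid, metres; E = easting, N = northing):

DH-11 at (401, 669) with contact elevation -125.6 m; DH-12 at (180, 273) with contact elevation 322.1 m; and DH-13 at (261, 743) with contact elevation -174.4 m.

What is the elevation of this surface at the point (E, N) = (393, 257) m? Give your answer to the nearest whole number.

298 m

Let the plane be z = a·E + b·N + c.
DH-12−DH-11: −221a − 396b = 447.7;  DH-13−DH-11: −140a + 74b = −48.8.
Solving gives a = −0.19229, b = −1.02324.
Then c = -125.6 − a·401 − b·669 = 636.06.
At (393, 257): z = −75.6 − 263.0 + 636.06 = 297.5 m.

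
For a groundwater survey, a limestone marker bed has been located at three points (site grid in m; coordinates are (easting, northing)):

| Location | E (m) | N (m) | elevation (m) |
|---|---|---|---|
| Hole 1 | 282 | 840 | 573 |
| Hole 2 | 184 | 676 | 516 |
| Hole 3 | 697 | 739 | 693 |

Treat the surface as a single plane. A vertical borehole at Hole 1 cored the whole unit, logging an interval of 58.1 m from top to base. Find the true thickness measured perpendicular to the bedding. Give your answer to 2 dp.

54.66 m

Let the plane be z = a·E + b·N + c.
Hole 2−Hole 1: −98a − 164b = −57;  Hole 3−Hole 1: 415a − 101b = 120.
Solving gives a = 0.32629, b = 0.15258.
|∇z| = √(a²+b²) = 0.36020, so dip δ = arctan(0.36020) = 19.81°.
True thickness = vertical thickness × cos δ = 58.1 × cos 19.81° = 54.66 m.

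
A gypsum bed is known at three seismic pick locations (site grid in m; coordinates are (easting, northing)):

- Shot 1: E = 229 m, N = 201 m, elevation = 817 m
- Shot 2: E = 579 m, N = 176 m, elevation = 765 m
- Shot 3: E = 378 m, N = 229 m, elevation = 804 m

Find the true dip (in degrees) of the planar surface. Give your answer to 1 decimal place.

Let the plane be z = a·E + b·N + c.
Shot 2−Shot 1: 350a − 25b = −52;  Shot 3−Shot 1: 149a + 28b = −13.
Solving gives a = −0.13168, b = 0.23645.
Gradient magnitude |∇z| = √(a² + b²) = √(0.01734 + 0.05591) = 0.27065.
True dip = arctan(0.27065) = 15.1°, dipping toward SSE (azimuth ≈ 151°).

15.1°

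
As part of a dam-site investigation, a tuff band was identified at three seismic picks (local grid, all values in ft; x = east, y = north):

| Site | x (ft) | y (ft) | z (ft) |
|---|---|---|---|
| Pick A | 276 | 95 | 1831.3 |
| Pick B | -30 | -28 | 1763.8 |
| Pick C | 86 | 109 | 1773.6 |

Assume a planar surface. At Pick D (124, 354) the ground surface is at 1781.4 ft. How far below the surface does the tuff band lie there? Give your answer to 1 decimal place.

39.6 ft

Let the plane be z = a·x + b·y + c.
Pick B−Pick A: −306a − 123b = −67.5;  Pick C−Pick A: −190a + 14b = −57.7.
Solving gives a = 0.29081, b = −0.17470.
Then c = 1831.3 − a·276 − b·95 = 1767.63.
At (124, 354): z_contact = 36.06 − 61.84 + 1767.63 = 1741.85 ft.
Depth below ground = 1781.4 − 1741.85 = 39.6 ft.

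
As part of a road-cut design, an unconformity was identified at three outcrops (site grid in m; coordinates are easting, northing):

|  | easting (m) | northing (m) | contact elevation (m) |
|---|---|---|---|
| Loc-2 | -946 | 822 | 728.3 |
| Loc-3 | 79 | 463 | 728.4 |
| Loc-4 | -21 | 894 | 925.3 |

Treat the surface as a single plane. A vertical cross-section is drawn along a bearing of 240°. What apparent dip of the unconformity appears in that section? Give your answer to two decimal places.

Two edge vectors: Loc-2→Loc-3 = (1025, -359, 0.1), Loc-2→Loc-4 = (925, 72, 197).
Normal n = (Loc-2→Loc-3) × (Loc-2→Loc-4) = (-70730.2, -201832.5, 405875).
So ∂z/∂easting = −n_x/n_z = 0.17427 and ∂z/∂northing = −n_y/n_z = 0.49728.
Unit vector along 240° is (sin 240°, cos 240°) = (-0.8660, -0.5000).
Slope in that direction = a·(-0.8660) + b·(-0.5000) = −0.39956.
Apparent dip = arctan|0.39956| = 21.78° (true dip is 27.8°, so apparent ≤ true as expected).

21.78°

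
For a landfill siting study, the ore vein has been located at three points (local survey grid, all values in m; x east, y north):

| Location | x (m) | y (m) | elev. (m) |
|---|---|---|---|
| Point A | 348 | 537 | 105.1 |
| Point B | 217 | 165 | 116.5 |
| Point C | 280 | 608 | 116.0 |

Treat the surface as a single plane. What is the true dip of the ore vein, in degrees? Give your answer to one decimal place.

8.1°

Two edge vectors: Point A→Point B = (-131, -372, 11.4), Point A→Point C = (-68, 71, 10.9).
Normal n = (Point A→Point B) × (Point A→Point C) = (-4864.2, 652.7, -34597).
So ∂z/∂x = −n_x/n_z = −0.14060 and ∂z/∂y = −n_y/n_z = 0.01887.
Gradient magnitude |∇z| = √(a² + b²) = √(0.01977 + 0.00036) = 0.14186.
True dip = arctan(0.14186) = 8.1°, dipping toward E (azimuth ≈ 098°).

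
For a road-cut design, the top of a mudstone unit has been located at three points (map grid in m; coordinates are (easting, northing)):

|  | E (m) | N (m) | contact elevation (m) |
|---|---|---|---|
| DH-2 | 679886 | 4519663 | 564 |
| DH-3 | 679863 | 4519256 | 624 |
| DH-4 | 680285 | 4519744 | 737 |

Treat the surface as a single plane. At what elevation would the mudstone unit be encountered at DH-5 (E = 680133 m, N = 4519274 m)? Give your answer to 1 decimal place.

747.5 m

Two edge vectors: DH-2→DH-3 = (-23, -407, 60), DH-2→DH-4 = (399, 81, 173).
Normal n = (DH-2→DH-3) × (DH-2→DH-4) = (-75271, 27919, 160530).
So ∂z/∂E = −n_x/n_z = 0.468890550 and ∂z/∂N = −n_y/n_z = −0.173917648.
Intercept c from DH-2: 564 − 318792.12 + 786049.16 = 467821.04.
At (680133, 4519274): z = 318907.9 − 785981.5 + 467821.04 = 747.5 m.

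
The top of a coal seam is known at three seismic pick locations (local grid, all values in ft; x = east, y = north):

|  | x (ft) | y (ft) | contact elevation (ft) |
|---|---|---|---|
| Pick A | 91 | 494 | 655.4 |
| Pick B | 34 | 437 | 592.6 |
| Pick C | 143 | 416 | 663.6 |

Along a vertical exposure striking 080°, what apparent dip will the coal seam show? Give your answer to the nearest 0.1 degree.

37.9°

Two edge vectors: Pick A→Pick B = (-57, -57, -62.8), Pick A→Pick C = (52, -78, 8.2).
Normal n = (Pick A→Pick B) × (Pick A→Pick C) = (-5365.8, -2798.2, 7410).
So ∂z/∂x = −n_x/n_z = 0.72413 and ∂z/∂y = −n_y/n_z = 0.37762.
Unit vector along 080° is (sin 80°, cos 80°) = (0.9848, 0.1736).
Slope in that direction = a·(0.9848) + b·(0.1736) = 0.77870.
Apparent dip = arctan|0.77870| = 37.9° (true dip is 39.2°, so apparent ≤ true as expected).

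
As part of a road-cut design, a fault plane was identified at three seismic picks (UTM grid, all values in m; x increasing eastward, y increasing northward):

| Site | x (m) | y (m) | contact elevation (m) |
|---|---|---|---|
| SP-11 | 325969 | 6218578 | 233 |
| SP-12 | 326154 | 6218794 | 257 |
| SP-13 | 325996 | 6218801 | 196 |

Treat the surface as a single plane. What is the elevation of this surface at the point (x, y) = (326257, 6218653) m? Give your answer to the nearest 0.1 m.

325.6 m

Let the plane be z = a·x + b·y + c.
SP-12−SP-11: 185a + 216b = 24;  SP-13−SP-11: 27a + 223b = −37.
Solving gives a = 0.376704401, b = −0.211529232.
Then c = 233 − a·325969 − b·6218578 = 1192850.07.
At (326257, 6218653): z = 122902.4 − 1315426.9 + 1192850.07 = 325.6 m.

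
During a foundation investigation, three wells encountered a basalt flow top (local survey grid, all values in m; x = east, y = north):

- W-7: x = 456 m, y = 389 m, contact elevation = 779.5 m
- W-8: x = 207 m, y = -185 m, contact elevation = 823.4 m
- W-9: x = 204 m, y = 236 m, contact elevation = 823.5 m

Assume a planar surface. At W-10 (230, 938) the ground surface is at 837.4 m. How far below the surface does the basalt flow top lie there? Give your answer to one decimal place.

19.1 m

Let the plane be z = a·x + b·y + c.
W-8−W-7: −249a − 574b = 43.9;  W-9−W-7: −252a − 153b = 44.
Solving gives a = −0.17399, b = −0.00100.
Then c = 779.5 − a·456 − b·389 = 859.23.
At (230, 938): z_contact = −40.02 − 0.94 + 859.23 = 818.27 m.
Depth below ground = 837.4 − 818.27 = 19.1 m.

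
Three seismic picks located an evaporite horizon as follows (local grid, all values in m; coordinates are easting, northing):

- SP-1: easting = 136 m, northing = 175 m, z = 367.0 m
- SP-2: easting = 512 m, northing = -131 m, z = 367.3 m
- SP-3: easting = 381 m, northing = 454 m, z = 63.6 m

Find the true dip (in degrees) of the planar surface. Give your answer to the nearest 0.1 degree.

39.3°

Let the plane be z = a·easting + b·northing + c.
SP-2−SP-1: 376a − 306b = 0.3;  SP-3−SP-1: 245a + 279b = −303.4.
Solving gives a = −0.51568, b = −0.63462.
Gradient magnitude |∇z| = √(a² + b²) = √(0.26592 + 0.40274) = 0.81772.
True dip = arctan(0.81772) = 39.3°, dipping toward NE (azimuth ≈ 039°).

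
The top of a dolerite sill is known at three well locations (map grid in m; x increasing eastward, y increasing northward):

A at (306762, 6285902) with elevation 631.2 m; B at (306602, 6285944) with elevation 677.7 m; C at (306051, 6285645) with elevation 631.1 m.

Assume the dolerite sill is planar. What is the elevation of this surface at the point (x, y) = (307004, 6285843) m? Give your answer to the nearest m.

563 m

Let the plane be z = a·x + b·y + c.
B−A: −160a + 42b = 46.5;  C−A: −711a − 257b = −0.1.
Solving gives a = −0.16830041, b = 0.46599842.
Then c = 631.2 − a·306762 − b·6285902 = −2876961.04.
At (307004, 6285843): z = −51668.9 + 2929192.9 − 2876961.04 = 563.0 m.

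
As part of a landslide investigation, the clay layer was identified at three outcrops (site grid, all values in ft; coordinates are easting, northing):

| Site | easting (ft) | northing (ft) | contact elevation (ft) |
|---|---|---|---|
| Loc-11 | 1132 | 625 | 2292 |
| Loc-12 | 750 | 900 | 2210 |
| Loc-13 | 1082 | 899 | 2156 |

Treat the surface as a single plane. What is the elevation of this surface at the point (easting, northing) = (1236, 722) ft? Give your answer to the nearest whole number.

Two edge vectors: Loc-11→Loc-12 = (-382, 275, -82), Loc-11→Loc-13 = (-50, 274, -136).
Normal n = (Loc-11→Loc-12) × (Loc-11→Loc-13) = (-14932, -47852, -90918).
So ∂z/∂easting = −n_x/n_z = −0.16424 and ∂z/∂northing = −n_y/n_z = −0.52632.
Intercept c from Loc-11: 2292 + 185.92 + 328.95 = 2806.87.
At (1236, 722): z = −203.0 − 380.0 + 2806.87 = 2223.9 ft.

2224 ft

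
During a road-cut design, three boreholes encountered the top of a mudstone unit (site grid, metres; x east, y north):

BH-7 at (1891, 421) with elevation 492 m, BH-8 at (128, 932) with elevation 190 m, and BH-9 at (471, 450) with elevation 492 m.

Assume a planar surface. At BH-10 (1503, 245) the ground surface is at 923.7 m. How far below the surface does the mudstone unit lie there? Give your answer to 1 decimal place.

314.8 m

Two edge vectors: BH-7→BH-8 = (-1763, 511, -302), BH-7→BH-9 = (-1420, 29, 0).
Normal n = (BH-7→BH-8) × (BH-7→BH-9) = (8758, 428840, 674493).
So ∂z/∂x = −n_x/n_z = −0.012985 and ∂z/∂y = −n_y/n_z = −0.635796.
Intercept c from BH-7: 492 + 24.55 + 267.67 = 784.22.
At (1503, 245): z_contact = −19.52 − 155.77 + 784.22 = 608.94 m.
Depth below ground = 923.7 − 608.94 = 314.8 m.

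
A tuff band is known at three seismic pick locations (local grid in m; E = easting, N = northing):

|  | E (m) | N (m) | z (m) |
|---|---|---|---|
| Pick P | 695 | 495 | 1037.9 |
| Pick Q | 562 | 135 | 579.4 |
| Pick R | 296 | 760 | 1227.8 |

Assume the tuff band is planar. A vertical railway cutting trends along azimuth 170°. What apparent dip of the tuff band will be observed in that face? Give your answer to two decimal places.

Let the plane be z = a·E + b·N + c.
Pick Q−Pick P: −133a − 360b = −458.5;  Pick R−Pick P: −399a + 265b = 189.9.
Solving gives a = 0.29705, b = 1.16387.
Unit vector along 170° is (sin 170°, cos 170°) = (0.1736, -0.9848).
Slope in that direction = a·(0.1736) + b·(-0.9848) = −1.09460.
Apparent dip = arctan|1.09460| = 47.59° (true dip is 50.2°, so apparent ≤ true as expected).

47.59°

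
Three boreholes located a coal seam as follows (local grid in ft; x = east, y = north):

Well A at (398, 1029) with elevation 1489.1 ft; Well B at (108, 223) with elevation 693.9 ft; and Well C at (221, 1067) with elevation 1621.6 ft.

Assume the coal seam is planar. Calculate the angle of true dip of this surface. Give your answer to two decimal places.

Two edge vectors: Well A→Well B = (-290, -806, -795.2), Well A→Well C = (-177, 38, 132.5).
Normal n = (Well A→Well B) × (Well A→Well C) = (-76577.4, 179175.4, -153682).
So ∂z/∂x = −n_x/n_z = −0.49828 and ∂z/∂y = −n_y/n_z = 1.16588.
Gradient magnitude |∇z| = √(a² + b²) = √(0.24829 + 1.35929) = 1.26790.
True dip = arctan(1.26790) = 51.74°, dipping toward SSE (azimuth ≈ 157°).

51.74°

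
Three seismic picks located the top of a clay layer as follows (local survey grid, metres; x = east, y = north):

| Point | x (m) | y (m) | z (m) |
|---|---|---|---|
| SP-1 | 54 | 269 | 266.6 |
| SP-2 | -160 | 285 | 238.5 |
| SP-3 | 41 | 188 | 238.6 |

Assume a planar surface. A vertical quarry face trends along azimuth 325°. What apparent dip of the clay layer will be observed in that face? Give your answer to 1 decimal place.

Two edge vectors: SP-1→SP-2 = (-214, 16, -28.1), SP-1→SP-3 = (-13, -81, -28).
Normal n = (SP-1→SP-2) × (SP-1→SP-3) = (-2724.1, -5626.7, 17542).
So ∂z/∂x = −n_x/n_z = 0.15529 and ∂z/∂y = −n_y/n_z = 0.32076.
Unit vector along 325° is (sin 325°, cos 325°) = (-0.5736, 0.8192).
Slope in that direction = a·(-0.5736) + b·(0.8192) = 0.17368.
Apparent dip = arctan|0.17368| = 9.9° (true dip is 19.6°, so apparent ≤ true as expected).

9.9°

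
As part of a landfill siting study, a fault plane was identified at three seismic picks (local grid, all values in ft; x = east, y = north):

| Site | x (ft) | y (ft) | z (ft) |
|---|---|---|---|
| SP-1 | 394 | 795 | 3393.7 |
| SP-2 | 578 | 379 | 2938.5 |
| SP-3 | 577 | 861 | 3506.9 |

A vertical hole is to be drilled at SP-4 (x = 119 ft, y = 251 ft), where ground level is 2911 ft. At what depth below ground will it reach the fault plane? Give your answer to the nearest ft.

Two edge vectors: SP-1→SP-2 = (184, -416, -455.2), SP-1→SP-3 = (183, 66, 113.2).
Normal n = (SP-1→SP-2) × (SP-1→SP-3) = (-17048, -104130.4, 88272).
So ∂z/∂x = −n_x/n_z = 0.19313 and ∂z/∂y = −n_y/n_z = 1.17965.
Intercept c from SP-1: 3393.7 − 76.09 − 937.82 = 2379.78.
At (119, 251): z_contact = 23.0 + 296.1 + 2379.78 = 2698.9 ft.
Depth below ground = 2911 − 2698.9 = 212 ft.

212 ft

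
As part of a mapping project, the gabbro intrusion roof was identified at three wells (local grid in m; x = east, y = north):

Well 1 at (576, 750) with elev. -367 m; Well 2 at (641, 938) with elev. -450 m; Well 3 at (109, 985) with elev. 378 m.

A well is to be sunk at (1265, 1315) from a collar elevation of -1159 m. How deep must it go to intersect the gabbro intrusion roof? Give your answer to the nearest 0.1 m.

Two edge vectors: Well 1→Well 2 = (65, 188, -83), Well 1→Well 3 = (-467, 235, 745).
Normal n = (Well 1→Well 2) × (Well 1→Well 3) = (159565, -9664, 103071).
So ∂z/∂x = −n_x/n_z = −1.548108 and ∂z/∂y = −n_y/n_z = 0.093761.
Intercept c from Well 1: -367 + 891.71 − 70.32 = 454.39.
At (1265, 1315): z_contact = −1958.36 + 123.30 + 454.39 = -1380.67 m.
Depth below ground = -1159 − (-1380.67) = 221.7 m.

221.7 m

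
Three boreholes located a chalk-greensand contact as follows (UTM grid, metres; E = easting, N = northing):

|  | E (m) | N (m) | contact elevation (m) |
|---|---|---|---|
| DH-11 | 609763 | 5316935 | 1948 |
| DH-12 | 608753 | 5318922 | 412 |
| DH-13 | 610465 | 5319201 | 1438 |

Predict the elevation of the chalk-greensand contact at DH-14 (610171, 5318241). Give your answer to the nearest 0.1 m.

1656.3 m

Two edge vectors: DH-11→DH-12 = (-1010, 1987, -1536), DH-11→DH-13 = (702, 2266, -510).
Normal n = (DH-11→DH-12) × (DH-11→DH-13) = (2467206, -1593372, -3683534).
So ∂z/∂E = −n_x/n_z = 0.669793193 and ∂z/∂N = −n_y/n_z = −0.432566117.
Intercept c from DH-11: 1948 − 408415.11 + 2299925.93 = 1893458.82.
At (610171, 5318241): z = 408688.4 − 2300490.9 + 1893458.82 = 1656.3 m.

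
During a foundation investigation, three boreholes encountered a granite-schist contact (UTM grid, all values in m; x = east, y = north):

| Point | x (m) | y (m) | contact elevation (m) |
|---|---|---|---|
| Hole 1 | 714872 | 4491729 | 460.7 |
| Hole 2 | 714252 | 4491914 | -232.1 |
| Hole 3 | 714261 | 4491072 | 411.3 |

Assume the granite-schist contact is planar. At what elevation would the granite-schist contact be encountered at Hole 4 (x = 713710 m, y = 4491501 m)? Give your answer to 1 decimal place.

Let the plane be z = a·x + b·y + c.
Hole 2−Hole 1: −620a + 185b = −692.8;  Hole 3−Hole 1: −611a − 657b = −49.4.
Solving gives a = 0.892257699, b = −0.754595820.
Then c = 460.7 − a·714872 − b·4491729 = 2752050.58.
At (713710, 4491501): z = 636813.2 − 3389267.9 + 2752050.58 = -404.1 m.

-404.1 m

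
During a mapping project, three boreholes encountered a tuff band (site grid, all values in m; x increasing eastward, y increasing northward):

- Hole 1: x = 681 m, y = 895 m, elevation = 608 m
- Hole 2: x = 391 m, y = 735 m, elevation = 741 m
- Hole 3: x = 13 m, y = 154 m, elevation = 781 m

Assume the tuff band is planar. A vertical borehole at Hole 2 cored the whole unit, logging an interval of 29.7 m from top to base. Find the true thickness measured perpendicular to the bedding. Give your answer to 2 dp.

Two edge vectors: Hole 1→Hole 2 = (-290, -160, 133), Hole 1→Hole 3 = (-668, -741, 173).
Normal n = (Hole 1→Hole 2) × (Hole 1→Hole 3) = (70873, -38674, 108010).
So ∂z/∂x = −n_x/n_z = −0.65617 and ∂z/∂y = −n_y/n_z = 0.35806.
|∇z| = √(a²+b²) = 0.74751, so dip δ = arctan(0.74751) = 36.78°.
True thickness = vertical thickness × cos δ = 29.7 × cos 36.78° = 23.79 m.

23.79 m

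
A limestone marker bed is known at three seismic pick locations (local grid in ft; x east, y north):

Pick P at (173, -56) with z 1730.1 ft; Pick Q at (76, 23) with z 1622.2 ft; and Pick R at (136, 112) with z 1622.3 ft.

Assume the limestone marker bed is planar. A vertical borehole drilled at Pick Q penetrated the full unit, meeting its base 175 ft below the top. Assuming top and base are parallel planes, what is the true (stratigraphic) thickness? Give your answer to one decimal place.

Let the plane be z = a·x + b·y + c.
Pick Q−Pick P: −97a + 79b = −107.9;  Pick R−Pick P: −37a + 168b = −107.8.
Solving gives a = 0.71869, b = −0.48338.
|∇z| = √(a²+b²) = 0.86612, so dip δ = arctan(0.86612) = 40.90°.
True thickness = vertical thickness × cos δ = 175 × cos 40.90° = 132.3 ft.

132.3 ft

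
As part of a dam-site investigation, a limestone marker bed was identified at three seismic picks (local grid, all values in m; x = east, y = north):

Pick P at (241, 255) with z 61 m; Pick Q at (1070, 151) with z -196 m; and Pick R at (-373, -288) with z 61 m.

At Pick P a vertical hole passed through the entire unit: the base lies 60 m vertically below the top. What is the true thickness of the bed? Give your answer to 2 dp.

55.52 m

Two edge vectors: Pick P→Pick Q = (829, -104, -257), Pick P→Pick R = (-614, -543, 0).
Normal n = (Pick P→Pick Q) × (Pick P→Pick R) = (-139551, 157798, -514003).
So ∂z/∂x = −n_x/n_z = −0.27150 and ∂z/∂y = −n_y/n_z = 0.30700.
|∇z| = √(a²+b²) = 0.40983, so dip δ = arctan(0.40983) = 22.29°.
True thickness = vertical thickness × cos δ = 60 × cos 22.29° = 55.52 m.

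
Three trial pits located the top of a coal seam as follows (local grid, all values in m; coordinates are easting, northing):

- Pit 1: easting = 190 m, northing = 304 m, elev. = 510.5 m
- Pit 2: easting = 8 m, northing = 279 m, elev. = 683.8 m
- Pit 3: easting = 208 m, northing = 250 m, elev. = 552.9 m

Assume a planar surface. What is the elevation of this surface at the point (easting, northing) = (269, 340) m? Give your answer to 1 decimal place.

Two edge vectors: Pit 1→Pit 2 = (-182, -25, 173.3), Pit 1→Pit 3 = (18, -54, 42.4).
Normal n = (Pit 1→Pit 2) × (Pit 1→Pit 3) = (8298.2, 10836.2, 10278).
So ∂z/∂easting = −n_x/n_z = −0.80737 and ∂z/∂northing = −n_y/n_z = −1.05431.
Intercept c from Pit 1: 510.5 + 153.40 + 320.51 = 984.41.
At (269, 340): z = −217.2 − 358.5 + 984.41 = 408.8 m.

408.8 m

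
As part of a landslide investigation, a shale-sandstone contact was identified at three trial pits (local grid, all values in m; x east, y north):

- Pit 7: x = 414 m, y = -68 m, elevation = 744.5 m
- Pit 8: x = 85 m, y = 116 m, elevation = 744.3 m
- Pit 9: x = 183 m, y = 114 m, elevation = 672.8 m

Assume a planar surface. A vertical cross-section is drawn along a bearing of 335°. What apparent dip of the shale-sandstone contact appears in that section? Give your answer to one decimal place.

42.2°

Two edge vectors: Pit 7→Pit 8 = (-329, 184, -0.2), Pit 7→Pit 9 = (-231, 182, -71.7).
Normal n = (Pit 7→Pit 8) × (Pit 7→Pit 9) = (-13156.4, -23543.1, -17374).
So ∂z/∂x = −n_x/n_z = −0.75725 and ∂z/∂y = −n_y/n_z = −1.35508.
Unit vector along 335° is (sin 335°, cos 335°) = (-0.4226, 0.9063).
Slope in that direction = a·(-0.4226) + b·(0.9063) = −0.90809.
Apparent dip = arctan|0.90809| = 42.2° (true dip is 57.2°, so apparent ≤ true as expected).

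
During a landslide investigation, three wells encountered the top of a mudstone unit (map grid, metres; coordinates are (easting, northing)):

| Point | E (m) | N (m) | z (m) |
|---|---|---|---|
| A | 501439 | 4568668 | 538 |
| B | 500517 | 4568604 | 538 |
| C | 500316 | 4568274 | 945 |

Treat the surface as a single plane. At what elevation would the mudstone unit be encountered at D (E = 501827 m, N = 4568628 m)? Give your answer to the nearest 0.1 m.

Two edge vectors: A→B = (-922, -64, 0), A→C = (-1123, -394, 407).
Normal n = (A→B) × (A→C) = (-26048, 375254, 291396).
So ∂z/∂E = −n_x/n_z = 0.089390383 and ∂z/∂N = −n_y/n_z = −1.287780203.
Intercept c from A: 538 − 44823.82 + 5883440.20 = 5839154.38.
At (501827, 4568628): z = 44858.5 − 5883388.7 + 5839154.38 = 624.2 m.

624.2 m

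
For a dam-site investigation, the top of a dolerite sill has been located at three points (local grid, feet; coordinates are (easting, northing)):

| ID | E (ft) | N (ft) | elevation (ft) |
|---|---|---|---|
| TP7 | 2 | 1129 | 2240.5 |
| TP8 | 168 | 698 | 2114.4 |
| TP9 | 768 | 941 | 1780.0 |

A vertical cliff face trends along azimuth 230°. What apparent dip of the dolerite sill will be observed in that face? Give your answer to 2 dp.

Let the plane be z = a·E + b·N + c.
TP8−TP7: 166a − 431b = −126.1;  TP9−TP7: 766a − 188b = −460.5.
Solving gives a = −0.58463, b = 0.06740.
Unit vector along 230° is (sin 230°, cos 230°) = (-0.7660, -0.6428).
Slope in that direction = a·(-0.7660) + b·(-0.6428) = 0.40453.
Apparent dip = arctan|0.40453| = 22.02° (true dip is 30.5°, so apparent ≤ true as expected).

22.02°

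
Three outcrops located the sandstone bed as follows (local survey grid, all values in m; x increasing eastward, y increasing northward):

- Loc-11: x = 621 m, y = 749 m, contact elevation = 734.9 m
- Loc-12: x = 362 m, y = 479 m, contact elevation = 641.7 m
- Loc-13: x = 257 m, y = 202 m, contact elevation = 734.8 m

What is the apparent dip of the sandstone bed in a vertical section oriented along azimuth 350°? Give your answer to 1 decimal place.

Two edge vectors: Loc-11→Loc-12 = (-259, -270, -93.2), Loc-11→Loc-13 = (-364, -547, -0.1).
Normal n = (Loc-11→Loc-12) × (Loc-11→Loc-13) = (-50953.4, 33898.9, 43393).
So ∂z/∂x = −n_x/n_z = 1.17423 and ∂z/∂y = −n_y/n_z = −0.78121.
Unit vector along 350° is (sin 350°, cos 350°) = (-0.1736, 0.9848).
Slope in that direction = a·(-0.1736) + b·(0.9848) = −0.97324.
Apparent dip = arctan|0.97324| = 44.2° (true dip is 54.7°, so apparent ≤ true as expected).

44.2°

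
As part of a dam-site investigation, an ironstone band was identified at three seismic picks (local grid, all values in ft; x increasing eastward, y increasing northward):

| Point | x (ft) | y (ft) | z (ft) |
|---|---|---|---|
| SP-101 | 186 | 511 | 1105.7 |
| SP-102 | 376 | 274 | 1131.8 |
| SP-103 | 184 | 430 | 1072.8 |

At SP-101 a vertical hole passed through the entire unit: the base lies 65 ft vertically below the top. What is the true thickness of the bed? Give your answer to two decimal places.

52.33 ft

Two edge vectors: SP-101→SP-102 = (190, -237, 26.1), SP-101→SP-103 = (-2, -81, -32.9).
Normal n = (SP-101→SP-102) × (SP-101→SP-103) = (9911.4, 6198.8, -15864).
So ∂z/∂x = −n_x/n_z = 0.62477 and ∂z/∂y = −n_y/n_z = 0.39075.
|∇z| = √(a²+b²) = 0.73690, so dip δ = arctan(0.73690) = 36.39°.
True thickness = vertical thickness × cos δ = 65 × cos 36.39° = 52.33 ft.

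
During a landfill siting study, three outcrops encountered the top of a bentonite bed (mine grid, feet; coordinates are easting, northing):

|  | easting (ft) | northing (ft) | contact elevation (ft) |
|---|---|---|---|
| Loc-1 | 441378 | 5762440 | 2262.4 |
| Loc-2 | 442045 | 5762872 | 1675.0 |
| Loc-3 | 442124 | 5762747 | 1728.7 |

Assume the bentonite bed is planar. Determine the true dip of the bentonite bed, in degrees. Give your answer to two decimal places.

Let the plane be z = a·easting + b·northing + c.
Loc-2−Loc-1: 667a + 432b = −587.4;  Loc-3−Loc-1: 746a + 307b = −533.7.
Solving gives a = −0.42745, b = −0.69975.
Gradient magnitude |∇z| = √(a² + b²) = √(0.18271 + 0.48965) = 0.81998.
True dip = arctan(0.81998) = 39.35°, dipping toward NNE (azimuth ≈ 031°).

39.35°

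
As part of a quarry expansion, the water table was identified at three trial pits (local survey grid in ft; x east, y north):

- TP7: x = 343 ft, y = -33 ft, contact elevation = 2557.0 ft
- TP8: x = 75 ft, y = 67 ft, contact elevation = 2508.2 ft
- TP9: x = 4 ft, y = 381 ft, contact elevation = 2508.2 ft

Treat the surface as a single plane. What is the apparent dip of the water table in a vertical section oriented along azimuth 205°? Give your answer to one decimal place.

7.1°

Let the plane be z = a·x + b·y + c.
TP8−TP7: −268a + 100b = −48.8;  TP9−TP7: −339a + 414b = −48.8.
Solving gives a = 0.19887, b = 0.04497.
Unit vector along 205° is (sin 205°, cos 205°) = (-0.4226, -0.9063).
Slope in that direction = a·(-0.4226) + b·(-0.9063) = −0.12480.
Apparent dip = arctan|0.12480| = 7.1° (true dip is 11.5°, so apparent ≤ true as expected).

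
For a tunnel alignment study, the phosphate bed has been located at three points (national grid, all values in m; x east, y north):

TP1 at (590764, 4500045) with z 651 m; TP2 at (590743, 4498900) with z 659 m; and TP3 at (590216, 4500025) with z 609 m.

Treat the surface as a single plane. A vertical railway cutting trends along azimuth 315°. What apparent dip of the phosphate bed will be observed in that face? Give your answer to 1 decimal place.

3.5°

Two edge vectors: TP1→TP2 = (-21, -1145, 8), TP1→TP3 = (-548, -20, -42).
Normal n = (TP1→TP2) × (TP1→TP3) = (48250, -5266, -627040).
So ∂z/∂x = −n_x/n_z = 0.07695 and ∂z/∂y = −n_y/n_z = −0.00840.
Unit vector along 315° is (sin 315°, cos 315°) = (-0.7071, 0.7071).
Slope in that direction = a·(-0.7071) + b·(0.7071) = −0.06035.
Apparent dip = arctan|0.06035| = 3.5° (true dip is 4.4°, so apparent ≤ true as expected).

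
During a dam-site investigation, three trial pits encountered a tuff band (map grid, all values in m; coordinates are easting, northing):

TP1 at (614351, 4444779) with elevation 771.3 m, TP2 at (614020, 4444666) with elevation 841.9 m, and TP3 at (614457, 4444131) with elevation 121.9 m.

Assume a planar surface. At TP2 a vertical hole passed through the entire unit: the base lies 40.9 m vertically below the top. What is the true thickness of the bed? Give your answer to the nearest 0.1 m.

28.1 m

Let the plane be z = a·easting + b·northing + c.
TP2−TP1: −331a − 113b = 70.6;  TP3−TP1: 106a − 648b = −649.4.
Solving gives a = −0.52604, b = 0.91611.
|∇z| = √(a²+b²) = 1.05640, so dip δ = arctan(1.05640) = 46.57°.
True thickness = vertical thickness × cos δ = 40.9 × cos 46.57° = 28.1 m.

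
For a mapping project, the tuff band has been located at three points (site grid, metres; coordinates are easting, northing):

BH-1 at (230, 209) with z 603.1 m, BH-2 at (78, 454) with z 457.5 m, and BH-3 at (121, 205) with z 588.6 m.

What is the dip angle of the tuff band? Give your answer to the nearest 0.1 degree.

Let the plane be z = a·easting + b·northing + c.
BH-2−BH-1: −152a + 245b = −145.6;  BH-3−BH-1: −109a − 4b = −14.5.
Solving gives a = 0.15139, b = −0.50036.
Gradient magnitude |∇z| = √(a² + b²) = √(0.02292 + 0.25036) = 0.52276.
True dip = arctan(0.52276) = 27.6°, dipping toward NNW (azimuth ≈ 343°).

27.6°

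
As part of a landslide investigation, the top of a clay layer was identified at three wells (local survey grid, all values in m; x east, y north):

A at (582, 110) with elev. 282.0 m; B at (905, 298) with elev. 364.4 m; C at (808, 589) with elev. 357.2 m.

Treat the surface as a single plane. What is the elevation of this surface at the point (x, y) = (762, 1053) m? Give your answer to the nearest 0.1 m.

370.2 m

Let the plane be z = a·x + b·y + c.
B−A: 323a + 188b = 82.4;  C−A: 226a + 479b = 75.2.
Solving gives a = 0.225717, b = 0.050497.
Then c = 282 − a·582 − b·110 = 145.08.
At (762, 1053): z = 172.0 + 53.2 + 145.08 = 370.2 m.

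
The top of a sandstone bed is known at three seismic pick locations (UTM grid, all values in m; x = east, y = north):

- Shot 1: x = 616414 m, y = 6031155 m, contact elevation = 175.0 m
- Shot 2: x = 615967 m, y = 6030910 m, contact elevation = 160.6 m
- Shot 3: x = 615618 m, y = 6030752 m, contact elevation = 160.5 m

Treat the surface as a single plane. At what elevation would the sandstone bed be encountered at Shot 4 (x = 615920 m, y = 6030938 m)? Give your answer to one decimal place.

177.1 m

Let the plane be z = a·x + b·y + c.
Shot 2−Shot 1: −447a − 245b = −14.4;  Shot 3−Shot 1: −796a − 403b = −14.5.
Solving gives a = −0.151266886, b = 0.334760401.
Then c = 175 − a·616414 − b·6031155 = −1925573.84.
At (615920, 6030938): z = −93168.3 + 2018919.2 − 1925573.84 = 177.1 m.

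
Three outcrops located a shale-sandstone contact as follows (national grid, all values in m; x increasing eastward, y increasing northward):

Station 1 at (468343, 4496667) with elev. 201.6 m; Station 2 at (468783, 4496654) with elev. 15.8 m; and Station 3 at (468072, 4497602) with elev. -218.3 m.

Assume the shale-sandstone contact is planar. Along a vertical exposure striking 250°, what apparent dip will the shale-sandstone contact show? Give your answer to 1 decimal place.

31.4°

Two edge vectors: Station 1→Station 2 = (440, -13, -185.8), Station 1→Station 3 = (-271, 935, -419.9).
Normal n = (Station 1→Station 2) × (Station 1→Station 3) = (179181.7, 235107.8, 407877).
So ∂z/∂x = −n_x/n_z = −0.43930 and ∂z/∂y = −n_y/n_z = −0.57642.
Unit vector along 250° is (sin 250°, cos 250°) = (-0.9397, -0.3420).
Slope in that direction = a·(-0.9397) + b·(-0.3420) = 0.60996.
Apparent dip = arctan|0.60996| = 31.4° (true dip is 35.9°, so apparent ≤ true as expected).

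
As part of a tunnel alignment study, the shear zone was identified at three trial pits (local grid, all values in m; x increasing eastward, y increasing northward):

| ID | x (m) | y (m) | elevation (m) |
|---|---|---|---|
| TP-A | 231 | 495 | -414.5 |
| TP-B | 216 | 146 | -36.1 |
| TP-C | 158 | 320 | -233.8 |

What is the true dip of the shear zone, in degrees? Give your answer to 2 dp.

Two edge vectors: TP-A→TP-B = (-15, -349, 378.4), TP-A→TP-C = (-73, -175, 180.7).
Normal n = (TP-A→TP-B) × (TP-A→TP-C) = (3155.7, -24912.7, -22852).
So ∂z/∂x = −n_x/n_z = 0.13809 and ∂z/∂y = −n_y/n_z = −1.09018.
Gradient magnitude |∇z| = √(a² + b²) = √(0.01907 + 1.18848) = 1.09889.
True dip = arctan(1.09889) = 47.70°, dipping toward N (azimuth ≈ 353°).

47.70°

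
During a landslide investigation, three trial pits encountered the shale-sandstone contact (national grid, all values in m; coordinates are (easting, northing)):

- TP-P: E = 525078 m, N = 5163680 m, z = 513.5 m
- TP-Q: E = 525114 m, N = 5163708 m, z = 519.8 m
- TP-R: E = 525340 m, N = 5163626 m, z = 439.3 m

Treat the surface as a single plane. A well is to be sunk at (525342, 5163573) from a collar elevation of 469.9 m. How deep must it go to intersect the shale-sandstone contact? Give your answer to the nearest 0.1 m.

Two edge vectors: TP-P→TP-Q = (36, 28, 6.3), TP-P→TP-R = (262, -54, -74.2).
Normal n = (TP-P→TP-Q) × (TP-P→TP-R) = (-1737.4, 4321.8, -9280).
So ∂z/∂E = −n_x/n_z = −0.187219828 and ∂z/∂N = −n_y/n_z = 0.465711207.
Intercept c from TP-P: 513.5 + 98305.01 − 2404783.64 = −2305965.13.
At (525342, 5163573): z_contact = −98354.44 + 2404733.81 − 2305965.13 = 414.24 m.
Depth below ground = 469.9 − 414.24 = 55.7 m.

55.7 m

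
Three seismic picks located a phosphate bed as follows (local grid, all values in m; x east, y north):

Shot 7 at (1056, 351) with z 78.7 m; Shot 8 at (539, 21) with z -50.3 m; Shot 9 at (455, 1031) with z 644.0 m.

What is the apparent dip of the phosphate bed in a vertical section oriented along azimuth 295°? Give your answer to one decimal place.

24.1°

Two edge vectors: Shot 7→Shot 8 = (-517, -330, -129), Shot 7→Shot 9 = (-601, 680, 565.3).
Normal n = (Shot 7→Shot 8) × (Shot 7→Shot 9) = (-98829, 369789.1, -549890).
So ∂z/∂x = −n_x/n_z = −0.17973 and ∂z/∂y = −n_y/n_z = 0.67248.
Unit vector along 295° is (sin 295°, cos 295°) = (-0.9063, 0.4226).
Slope in that direction = a·(-0.9063) + b·(0.4226) = 0.44709.
Apparent dip = arctan|0.44709| = 24.1° (true dip is 34.8°, so apparent ≤ true as expected).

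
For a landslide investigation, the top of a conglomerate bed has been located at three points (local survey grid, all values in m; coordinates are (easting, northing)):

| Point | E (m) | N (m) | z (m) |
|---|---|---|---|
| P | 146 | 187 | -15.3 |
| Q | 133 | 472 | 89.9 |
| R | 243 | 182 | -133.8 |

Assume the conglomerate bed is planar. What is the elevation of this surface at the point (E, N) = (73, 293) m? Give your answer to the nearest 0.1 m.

106.0 m

Two edge vectors: P→Q = (-13, 285, 105.2), P→R = (97, -5, -118.5).
Normal n = (P→Q) × (P→R) = (-33246.5, 8663.9, -27580).
So ∂z/∂E = −n_x/n_z = −1.20546 and ∂z/∂N = −n_y/n_z = 0.31414.
Intercept c from P: -15.3 + 176.00 − 58.74 = 101.95.
At (73, 293): z = −88.0 + 92.0 + 101.95 = 106.0 m.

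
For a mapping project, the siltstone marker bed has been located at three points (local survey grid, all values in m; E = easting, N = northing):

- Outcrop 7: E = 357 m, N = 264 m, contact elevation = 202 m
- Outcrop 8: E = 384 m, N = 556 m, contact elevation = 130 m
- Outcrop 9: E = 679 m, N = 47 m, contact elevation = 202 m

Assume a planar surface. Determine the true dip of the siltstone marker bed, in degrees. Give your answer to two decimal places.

15.64°

Two edge vectors: Outcrop 7→Outcrop 8 = (27, 292, -72), Outcrop 7→Outcrop 9 = (322, -217, 0).
Normal n = (Outcrop 7→Outcrop 8) × (Outcrop 7→Outcrop 9) = (-15624, -23184, -99883).
So ∂z/∂E = −n_x/n_z = −0.15642 and ∂z/∂N = −n_y/n_z = −0.23211.
Gradient magnitude |∇z| = √(a² + b²) = √(0.02447 + 0.05388) = 0.27990.
True dip = arctan(0.27990) = 15.64°, dipping toward NE (azimuth ≈ 034°).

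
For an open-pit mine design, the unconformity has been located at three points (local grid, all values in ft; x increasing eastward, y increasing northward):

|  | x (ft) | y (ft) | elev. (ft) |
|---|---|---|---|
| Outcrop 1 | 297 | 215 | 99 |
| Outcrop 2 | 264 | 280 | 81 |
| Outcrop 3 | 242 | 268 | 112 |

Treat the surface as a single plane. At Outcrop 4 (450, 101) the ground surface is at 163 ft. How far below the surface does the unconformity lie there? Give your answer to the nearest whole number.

126 ft

Two edge vectors: Outcrop 1→Outcrop 2 = (-33, 65, -18), Outcrop 1→Outcrop 3 = (-55, 53, 13).
Normal n = (Outcrop 1→Outcrop 2) × (Outcrop 1→Outcrop 3) = (1799, 1419, 1826).
So ∂z/∂x = −n_x/n_z = −0.98521 and ∂z/∂y = −n_y/n_z = −0.77711.
Intercept c from Outcrop 1: 99 + 292.61 + 167.08 = 558.69.
At (450, 101): z_contact = −443.3 − 78.5 + 558.69 = 36.9 ft.
Depth below ground = 163 − 36.9 = 126 ft.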